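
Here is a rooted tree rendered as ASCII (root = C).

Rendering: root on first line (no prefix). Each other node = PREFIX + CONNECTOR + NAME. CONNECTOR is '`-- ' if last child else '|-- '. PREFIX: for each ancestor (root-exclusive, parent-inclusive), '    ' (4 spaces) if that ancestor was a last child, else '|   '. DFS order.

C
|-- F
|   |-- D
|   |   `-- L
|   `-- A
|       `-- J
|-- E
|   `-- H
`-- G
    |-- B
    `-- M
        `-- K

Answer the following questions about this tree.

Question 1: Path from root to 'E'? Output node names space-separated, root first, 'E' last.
Walk down from root: C -> E

Answer: C E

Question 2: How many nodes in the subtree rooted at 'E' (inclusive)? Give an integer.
Subtree rooted at E contains: E, H
Count = 2

Answer: 2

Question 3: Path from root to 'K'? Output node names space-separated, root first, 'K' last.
Walk down from root: C -> G -> M -> K

Answer: C G M K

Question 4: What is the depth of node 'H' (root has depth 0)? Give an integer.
Path from root to H: C -> E -> H
Depth = number of edges = 2

Answer: 2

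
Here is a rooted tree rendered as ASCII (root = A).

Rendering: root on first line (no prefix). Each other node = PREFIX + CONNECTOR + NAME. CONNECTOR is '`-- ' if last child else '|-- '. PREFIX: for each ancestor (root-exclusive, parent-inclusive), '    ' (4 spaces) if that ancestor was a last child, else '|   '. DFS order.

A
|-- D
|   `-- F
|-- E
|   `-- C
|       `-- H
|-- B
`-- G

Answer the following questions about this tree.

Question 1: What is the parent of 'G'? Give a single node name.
Answer: A

Derivation:
Scan adjacency: G appears as child of A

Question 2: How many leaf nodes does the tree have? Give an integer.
Answer: 4

Derivation:
Leaves (nodes with no children): B, F, G, H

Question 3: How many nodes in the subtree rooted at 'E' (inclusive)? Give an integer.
Subtree rooted at E contains: C, E, H
Count = 3

Answer: 3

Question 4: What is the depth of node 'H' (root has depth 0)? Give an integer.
Path from root to H: A -> E -> C -> H
Depth = number of edges = 3

Answer: 3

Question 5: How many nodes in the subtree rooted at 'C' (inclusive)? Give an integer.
Answer: 2

Derivation:
Subtree rooted at C contains: C, H
Count = 2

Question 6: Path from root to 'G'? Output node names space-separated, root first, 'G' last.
Answer: A G

Derivation:
Walk down from root: A -> G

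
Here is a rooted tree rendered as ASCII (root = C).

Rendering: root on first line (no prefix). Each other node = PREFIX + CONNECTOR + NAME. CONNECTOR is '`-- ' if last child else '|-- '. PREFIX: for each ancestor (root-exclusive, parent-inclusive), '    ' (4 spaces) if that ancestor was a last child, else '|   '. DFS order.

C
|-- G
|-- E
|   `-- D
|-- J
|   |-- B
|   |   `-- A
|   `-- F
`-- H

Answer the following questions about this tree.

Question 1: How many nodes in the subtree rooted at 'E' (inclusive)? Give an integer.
Subtree rooted at E contains: D, E
Count = 2

Answer: 2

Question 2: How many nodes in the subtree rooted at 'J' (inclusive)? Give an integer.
Answer: 4

Derivation:
Subtree rooted at J contains: A, B, F, J
Count = 4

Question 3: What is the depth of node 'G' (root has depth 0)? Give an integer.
Answer: 1

Derivation:
Path from root to G: C -> G
Depth = number of edges = 1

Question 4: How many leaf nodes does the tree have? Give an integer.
Leaves (nodes with no children): A, D, F, G, H

Answer: 5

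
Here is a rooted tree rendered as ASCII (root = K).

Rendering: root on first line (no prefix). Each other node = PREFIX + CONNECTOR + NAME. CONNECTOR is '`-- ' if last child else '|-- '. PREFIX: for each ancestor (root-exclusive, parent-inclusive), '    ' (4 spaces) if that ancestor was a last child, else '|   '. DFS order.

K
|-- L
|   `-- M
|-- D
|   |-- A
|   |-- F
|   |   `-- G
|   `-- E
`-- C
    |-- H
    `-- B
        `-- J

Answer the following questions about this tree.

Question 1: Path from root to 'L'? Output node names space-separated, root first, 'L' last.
Answer: K L

Derivation:
Walk down from root: K -> L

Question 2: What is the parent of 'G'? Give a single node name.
Answer: F

Derivation:
Scan adjacency: G appears as child of F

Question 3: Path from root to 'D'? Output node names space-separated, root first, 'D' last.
Walk down from root: K -> D

Answer: K D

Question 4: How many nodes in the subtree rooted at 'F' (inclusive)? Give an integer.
Subtree rooted at F contains: F, G
Count = 2

Answer: 2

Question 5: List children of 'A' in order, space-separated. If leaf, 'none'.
Answer: none

Derivation:
Node A's children (from adjacency): (leaf)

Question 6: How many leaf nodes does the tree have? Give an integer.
Answer: 6

Derivation:
Leaves (nodes with no children): A, E, G, H, J, M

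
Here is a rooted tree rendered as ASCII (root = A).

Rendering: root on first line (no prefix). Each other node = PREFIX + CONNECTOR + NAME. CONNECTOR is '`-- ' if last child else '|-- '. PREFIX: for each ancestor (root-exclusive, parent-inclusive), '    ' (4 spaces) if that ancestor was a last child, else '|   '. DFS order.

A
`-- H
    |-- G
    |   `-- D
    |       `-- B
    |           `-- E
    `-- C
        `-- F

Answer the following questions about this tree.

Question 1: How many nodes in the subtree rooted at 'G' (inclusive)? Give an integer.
Answer: 4

Derivation:
Subtree rooted at G contains: B, D, E, G
Count = 4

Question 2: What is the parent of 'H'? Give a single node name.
Answer: A

Derivation:
Scan adjacency: H appears as child of A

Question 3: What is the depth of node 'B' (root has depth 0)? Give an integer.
Answer: 4

Derivation:
Path from root to B: A -> H -> G -> D -> B
Depth = number of edges = 4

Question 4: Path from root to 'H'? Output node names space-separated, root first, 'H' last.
Walk down from root: A -> H

Answer: A H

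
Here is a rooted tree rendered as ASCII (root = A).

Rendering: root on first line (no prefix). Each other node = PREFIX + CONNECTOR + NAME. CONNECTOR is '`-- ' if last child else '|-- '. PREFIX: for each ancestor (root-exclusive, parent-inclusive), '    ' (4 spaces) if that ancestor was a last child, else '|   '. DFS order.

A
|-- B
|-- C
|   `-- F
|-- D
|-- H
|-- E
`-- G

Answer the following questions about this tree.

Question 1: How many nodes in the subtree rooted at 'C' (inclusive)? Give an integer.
Subtree rooted at C contains: C, F
Count = 2

Answer: 2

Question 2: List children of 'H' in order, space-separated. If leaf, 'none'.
Node H's children (from adjacency): (leaf)

Answer: none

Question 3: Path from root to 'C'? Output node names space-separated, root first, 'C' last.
Walk down from root: A -> C

Answer: A C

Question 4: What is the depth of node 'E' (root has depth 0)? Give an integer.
Path from root to E: A -> E
Depth = number of edges = 1

Answer: 1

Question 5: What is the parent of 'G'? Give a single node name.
Answer: A

Derivation:
Scan adjacency: G appears as child of A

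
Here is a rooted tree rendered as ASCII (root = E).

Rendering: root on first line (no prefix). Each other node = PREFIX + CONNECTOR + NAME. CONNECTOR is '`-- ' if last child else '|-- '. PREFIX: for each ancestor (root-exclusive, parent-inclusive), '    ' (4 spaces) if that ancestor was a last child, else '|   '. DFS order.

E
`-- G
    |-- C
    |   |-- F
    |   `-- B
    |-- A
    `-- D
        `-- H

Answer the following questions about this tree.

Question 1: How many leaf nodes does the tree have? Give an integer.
Leaves (nodes with no children): A, B, F, H

Answer: 4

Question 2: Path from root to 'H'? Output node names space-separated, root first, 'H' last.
Walk down from root: E -> G -> D -> H

Answer: E G D H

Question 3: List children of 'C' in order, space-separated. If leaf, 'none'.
Answer: F B

Derivation:
Node C's children (from adjacency): F, B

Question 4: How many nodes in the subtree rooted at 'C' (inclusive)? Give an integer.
Subtree rooted at C contains: B, C, F
Count = 3

Answer: 3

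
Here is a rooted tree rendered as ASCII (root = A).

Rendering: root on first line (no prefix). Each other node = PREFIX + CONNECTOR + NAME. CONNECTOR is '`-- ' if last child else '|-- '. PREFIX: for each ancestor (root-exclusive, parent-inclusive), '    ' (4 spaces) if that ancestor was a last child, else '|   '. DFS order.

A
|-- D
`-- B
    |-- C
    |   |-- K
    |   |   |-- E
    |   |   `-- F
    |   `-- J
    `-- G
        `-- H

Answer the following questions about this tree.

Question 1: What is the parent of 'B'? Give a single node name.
Scan adjacency: B appears as child of A

Answer: A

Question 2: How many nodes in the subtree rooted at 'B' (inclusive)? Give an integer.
Subtree rooted at B contains: B, C, E, F, G, H, J, K
Count = 8

Answer: 8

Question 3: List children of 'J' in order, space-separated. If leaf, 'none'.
Answer: none

Derivation:
Node J's children (from adjacency): (leaf)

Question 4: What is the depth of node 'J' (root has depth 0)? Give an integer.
Path from root to J: A -> B -> C -> J
Depth = number of edges = 3

Answer: 3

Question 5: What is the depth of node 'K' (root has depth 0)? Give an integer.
Answer: 3

Derivation:
Path from root to K: A -> B -> C -> K
Depth = number of edges = 3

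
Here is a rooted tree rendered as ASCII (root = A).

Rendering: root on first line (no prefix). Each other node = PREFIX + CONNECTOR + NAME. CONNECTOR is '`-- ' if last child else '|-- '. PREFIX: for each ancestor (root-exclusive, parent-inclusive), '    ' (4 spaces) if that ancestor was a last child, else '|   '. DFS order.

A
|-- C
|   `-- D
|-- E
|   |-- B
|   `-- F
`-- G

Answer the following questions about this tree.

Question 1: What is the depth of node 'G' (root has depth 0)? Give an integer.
Answer: 1

Derivation:
Path from root to G: A -> G
Depth = number of edges = 1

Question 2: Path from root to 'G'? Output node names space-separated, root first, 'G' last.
Answer: A G

Derivation:
Walk down from root: A -> G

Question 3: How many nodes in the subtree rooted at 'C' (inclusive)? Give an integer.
Subtree rooted at C contains: C, D
Count = 2

Answer: 2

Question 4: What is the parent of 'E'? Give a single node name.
Scan adjacency: E appears as child of A

Answer: A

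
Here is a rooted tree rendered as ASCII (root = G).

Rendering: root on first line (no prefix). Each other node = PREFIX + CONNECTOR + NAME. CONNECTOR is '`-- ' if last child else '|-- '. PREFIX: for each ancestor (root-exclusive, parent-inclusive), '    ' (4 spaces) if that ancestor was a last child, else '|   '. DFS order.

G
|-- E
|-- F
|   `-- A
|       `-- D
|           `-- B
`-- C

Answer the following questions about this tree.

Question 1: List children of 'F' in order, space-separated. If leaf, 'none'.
Node F's children (from adjacency): A

Answer: A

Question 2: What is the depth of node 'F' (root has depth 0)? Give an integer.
Path from root to F: G -> F
Depth = number of edges = 1

Answer: 1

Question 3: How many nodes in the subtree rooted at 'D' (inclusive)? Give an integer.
Answer: 2

Derivation:
Subtree rooted at D contains: B, D
Count = 2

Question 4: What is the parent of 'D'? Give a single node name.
Answer: A

Derivation:
Scan adjacency: D appears as child of A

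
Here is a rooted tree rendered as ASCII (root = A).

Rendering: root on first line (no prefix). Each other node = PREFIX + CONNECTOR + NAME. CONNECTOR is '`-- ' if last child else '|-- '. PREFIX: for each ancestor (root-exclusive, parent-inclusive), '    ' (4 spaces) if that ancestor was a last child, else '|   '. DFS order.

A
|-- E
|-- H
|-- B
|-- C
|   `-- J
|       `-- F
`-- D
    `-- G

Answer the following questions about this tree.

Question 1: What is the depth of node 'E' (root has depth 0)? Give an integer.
Path from root to E: A -> E
Depth = number of edges = 1

Answer: 1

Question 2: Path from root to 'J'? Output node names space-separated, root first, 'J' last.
Answer: A C J

Derivation:
Walk down from root: A -> C -> J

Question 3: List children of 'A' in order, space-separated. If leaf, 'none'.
Node A's children (from adjacency): E, H, B, C, D

Answer: E H B C D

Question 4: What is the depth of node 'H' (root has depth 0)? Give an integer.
Path from root to H: A -> H
Depth = number of edges = 1

Answer: 1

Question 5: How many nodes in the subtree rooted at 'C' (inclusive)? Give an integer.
Answer: 3

Derivation:
Subtree rooted at C contains: C, F, J
Count = 3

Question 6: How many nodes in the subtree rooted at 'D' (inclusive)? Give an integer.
Answer: 2

Derivation:
Subtree rooted at D contains: D, G
Count = 2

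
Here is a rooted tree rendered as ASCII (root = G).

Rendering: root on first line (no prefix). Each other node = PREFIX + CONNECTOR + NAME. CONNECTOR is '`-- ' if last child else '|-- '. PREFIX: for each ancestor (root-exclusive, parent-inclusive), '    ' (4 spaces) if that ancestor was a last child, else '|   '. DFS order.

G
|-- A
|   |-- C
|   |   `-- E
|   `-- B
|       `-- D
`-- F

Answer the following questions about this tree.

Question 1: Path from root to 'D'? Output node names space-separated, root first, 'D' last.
Walk down from root: G -> A -> B -> D

Answer: G A B D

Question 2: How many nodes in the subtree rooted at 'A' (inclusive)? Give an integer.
Answer: 5

Derivation:
Subtree rooted at A contains: A, B, C, D, E
Count = 5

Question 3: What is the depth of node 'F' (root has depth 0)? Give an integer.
Answer: 1

Derivation:
Path from root to F: G -> F
Depth = number of edges = 1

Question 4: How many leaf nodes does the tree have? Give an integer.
Leaves (nodes with no children): D, E, F

Answer: 3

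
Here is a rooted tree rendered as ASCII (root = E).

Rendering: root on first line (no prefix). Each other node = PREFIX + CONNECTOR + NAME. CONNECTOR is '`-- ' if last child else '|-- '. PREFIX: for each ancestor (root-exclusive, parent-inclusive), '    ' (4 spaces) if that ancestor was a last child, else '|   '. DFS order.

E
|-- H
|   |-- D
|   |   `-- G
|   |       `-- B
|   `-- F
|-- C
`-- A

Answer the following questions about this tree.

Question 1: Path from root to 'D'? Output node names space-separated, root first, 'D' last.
Answer: E H D

Derivation:
Walk down from root: E -> H -> D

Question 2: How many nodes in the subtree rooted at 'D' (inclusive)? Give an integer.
Subtree rooted at D contains: B, D, G
Count = 3

Answer: 3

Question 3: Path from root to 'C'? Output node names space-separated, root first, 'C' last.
Answer: E C

Derivation:
Walk down from root: E -> C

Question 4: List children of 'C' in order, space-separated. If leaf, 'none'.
Node C's children (from adjacency): (leaf)

Answer: none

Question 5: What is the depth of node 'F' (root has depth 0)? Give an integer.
Answer: 2

Derivation:
Path from root to F: E -> H -> F
Depth = number of edges = 2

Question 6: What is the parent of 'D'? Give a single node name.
Answer: H

Derivation:
Scan adjacency: D appears as child of H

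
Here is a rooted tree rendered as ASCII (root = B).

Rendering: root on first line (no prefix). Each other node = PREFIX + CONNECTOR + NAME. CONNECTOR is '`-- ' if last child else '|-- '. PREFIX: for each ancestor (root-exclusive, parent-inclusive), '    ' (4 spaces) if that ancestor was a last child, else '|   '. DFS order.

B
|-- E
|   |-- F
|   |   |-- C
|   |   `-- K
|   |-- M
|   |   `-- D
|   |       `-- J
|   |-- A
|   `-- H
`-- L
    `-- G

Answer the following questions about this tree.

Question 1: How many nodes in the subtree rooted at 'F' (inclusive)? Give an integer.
Answer: 3

Derivation:
Subtree rooted at F contains: C, F, K
Count = 3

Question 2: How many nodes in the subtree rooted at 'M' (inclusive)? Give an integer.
Answer: 3

Derivation:
Subtree rooted at M contains: D, J, M
Count = 3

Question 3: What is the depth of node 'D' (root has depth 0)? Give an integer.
Path from root to D: B -> E -> M -> D
Depth = number of edges = 3

Answer: 3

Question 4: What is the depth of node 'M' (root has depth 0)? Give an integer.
Path from root to M: B -> E -> M
Depth = number of edges = 2

Answer: 2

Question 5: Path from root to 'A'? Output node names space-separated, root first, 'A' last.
Answer: B E A

Derivation:
Walk down from root: B -> E -> A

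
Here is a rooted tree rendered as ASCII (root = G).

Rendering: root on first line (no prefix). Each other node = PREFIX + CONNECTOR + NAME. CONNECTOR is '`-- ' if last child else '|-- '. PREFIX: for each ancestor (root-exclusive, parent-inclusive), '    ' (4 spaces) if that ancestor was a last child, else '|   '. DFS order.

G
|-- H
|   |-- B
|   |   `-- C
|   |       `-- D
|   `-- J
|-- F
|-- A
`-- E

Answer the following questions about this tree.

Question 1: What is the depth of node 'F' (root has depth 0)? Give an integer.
Path from root to F: G -> F
Depth = number of edges = 1

Answer: 1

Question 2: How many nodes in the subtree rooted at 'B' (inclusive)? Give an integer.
Subtree rooted at B contains: B, C, D
Count = 3

Answer: 3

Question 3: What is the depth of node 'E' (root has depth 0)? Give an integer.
Answer: 1

Derivation:
Path from root to E: G -> E
Depth = number of edges = 1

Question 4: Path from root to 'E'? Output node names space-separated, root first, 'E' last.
Walk down from root: G -> E

Answer: G E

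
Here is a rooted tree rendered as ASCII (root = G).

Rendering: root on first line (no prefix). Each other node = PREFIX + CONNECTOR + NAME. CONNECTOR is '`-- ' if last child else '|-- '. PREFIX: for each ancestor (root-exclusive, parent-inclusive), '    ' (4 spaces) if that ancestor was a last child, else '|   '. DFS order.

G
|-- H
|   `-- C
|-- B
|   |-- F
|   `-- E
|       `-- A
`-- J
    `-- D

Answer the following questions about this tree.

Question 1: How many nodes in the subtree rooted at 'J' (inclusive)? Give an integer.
Subtree rooted at J contains: D, J
Count = 2

Answer: 2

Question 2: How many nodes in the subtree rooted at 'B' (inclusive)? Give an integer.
Subtree rooted at B contains: A, B, E, F
Count = 4

Answer: 4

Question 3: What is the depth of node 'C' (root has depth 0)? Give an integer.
Path from root to C: G -> H -> C
Depth = number of edges = 2

Answer: 2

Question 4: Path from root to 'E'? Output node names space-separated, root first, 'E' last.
Answer: G B E

Derivation:
Walk down from root: G -> B -> E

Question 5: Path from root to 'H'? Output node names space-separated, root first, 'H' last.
Walk down from root: G -> H

Answer: G H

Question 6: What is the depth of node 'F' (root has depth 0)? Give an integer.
Path from root to F: G -> B -> F
Depth = number of edges = 2

Answer: 2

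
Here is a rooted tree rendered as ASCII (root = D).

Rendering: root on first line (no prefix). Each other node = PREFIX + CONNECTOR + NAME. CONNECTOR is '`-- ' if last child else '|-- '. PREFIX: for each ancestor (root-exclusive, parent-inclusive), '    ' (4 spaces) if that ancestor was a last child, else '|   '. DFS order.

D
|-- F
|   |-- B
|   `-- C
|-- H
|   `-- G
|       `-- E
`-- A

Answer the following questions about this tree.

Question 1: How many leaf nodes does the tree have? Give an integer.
Answer: 4

Derivation:
Leaves (nodes with no children): A, B, C, E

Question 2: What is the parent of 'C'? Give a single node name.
Answer: F

Derivation:
Scan adjacency: C appears as child of F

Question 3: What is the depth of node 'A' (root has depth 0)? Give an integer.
Path from root to A: D -> A
Depth = number of edges = 1

Answer: 1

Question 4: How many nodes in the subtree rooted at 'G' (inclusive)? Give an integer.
Subtree rooted at G contains: E, G
Count = 2

Answer: 2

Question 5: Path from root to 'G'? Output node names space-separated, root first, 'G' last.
Answer: D H G

Derivation:
Walk down from root: D -> H -> G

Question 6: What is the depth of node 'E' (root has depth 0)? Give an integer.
Path from root to E: D -> H -> G -> E
Depth = number of edges = 3

Answer: 3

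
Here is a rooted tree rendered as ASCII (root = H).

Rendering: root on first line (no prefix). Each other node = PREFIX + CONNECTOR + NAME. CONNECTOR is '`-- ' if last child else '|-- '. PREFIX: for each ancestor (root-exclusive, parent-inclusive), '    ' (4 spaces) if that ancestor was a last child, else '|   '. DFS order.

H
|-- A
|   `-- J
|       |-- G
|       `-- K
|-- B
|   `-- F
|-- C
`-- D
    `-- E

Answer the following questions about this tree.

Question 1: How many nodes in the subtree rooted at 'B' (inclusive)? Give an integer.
Subtree rooted at B contains: B, F
Count = 2

Answer: 2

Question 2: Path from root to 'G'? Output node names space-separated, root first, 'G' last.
Answer: H A J G

Derivation:
Walk down from root: H -> A -> J -> G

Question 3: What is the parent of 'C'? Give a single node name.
Answer: H

Derivation:
Scan adjacency: C appears as child of H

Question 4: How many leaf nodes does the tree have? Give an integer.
Leaves (nodes with no children): C, E, F, G, K

Answer: 5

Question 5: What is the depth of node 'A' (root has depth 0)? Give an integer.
Path from root to A: H -> A
Depth = number of edges = 1

Answer: 1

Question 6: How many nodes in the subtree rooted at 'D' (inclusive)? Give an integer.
Answer: 2

Derivation:
Subtree rooted at D contains: D, E
Count = 2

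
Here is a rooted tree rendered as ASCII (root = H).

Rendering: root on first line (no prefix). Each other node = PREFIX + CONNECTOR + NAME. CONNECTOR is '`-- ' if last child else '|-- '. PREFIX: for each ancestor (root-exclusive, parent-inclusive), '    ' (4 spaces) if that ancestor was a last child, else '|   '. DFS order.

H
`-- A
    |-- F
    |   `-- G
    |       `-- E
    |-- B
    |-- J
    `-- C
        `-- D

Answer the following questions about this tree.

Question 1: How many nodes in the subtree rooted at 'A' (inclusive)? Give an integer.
Subtree rooted at A contains: A, B, C, D, E, F, G, J
Count = 8

Answer: 8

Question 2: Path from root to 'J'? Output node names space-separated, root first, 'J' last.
Answer: H A J

Derivation:
Walk down from root: H -> A -> J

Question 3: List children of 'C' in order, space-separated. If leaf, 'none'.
Answer: D

Derivation:
Node C's children (from adjacency): D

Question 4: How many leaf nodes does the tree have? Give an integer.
Answer: 4

Derivation:
Leaves (nodes with no children): B, D, E, J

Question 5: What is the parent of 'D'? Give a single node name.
Scan adjacency: D appears as child of C

Answer: C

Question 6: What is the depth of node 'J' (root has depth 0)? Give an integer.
Answer: 2

Derivation:
Path from root to J: H -> A -> J
Depth = number of edges = 2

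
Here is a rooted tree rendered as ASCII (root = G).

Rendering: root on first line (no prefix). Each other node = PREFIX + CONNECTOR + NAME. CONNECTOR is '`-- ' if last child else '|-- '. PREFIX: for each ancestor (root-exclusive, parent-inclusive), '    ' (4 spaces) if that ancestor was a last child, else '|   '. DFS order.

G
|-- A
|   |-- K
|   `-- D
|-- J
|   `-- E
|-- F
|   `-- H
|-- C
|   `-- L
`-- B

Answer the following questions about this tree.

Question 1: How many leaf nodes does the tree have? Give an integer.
Answer: 6

Derivation:
Leaves (nodes with no children): B, D, E, H, K, L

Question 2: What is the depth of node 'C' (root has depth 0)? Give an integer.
Answer: 1

Derivation:
Path from root to C: G -> C
Depth = number of edges = 1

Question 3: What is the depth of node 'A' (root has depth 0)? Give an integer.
Answer: 1

Derivation:
Path from root to A: G -> A
Depth = number of edges = 1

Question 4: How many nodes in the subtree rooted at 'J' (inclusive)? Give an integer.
Subtree rooted at J contains: E, J
Count = 2

Answer: 2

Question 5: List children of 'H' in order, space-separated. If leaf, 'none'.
Answer: none

Derivation:
Node H's children (from adjacency): (leaf)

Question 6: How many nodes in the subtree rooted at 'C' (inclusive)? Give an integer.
Subtree rooted at C contains: C, L
Count = 2

Answer: 2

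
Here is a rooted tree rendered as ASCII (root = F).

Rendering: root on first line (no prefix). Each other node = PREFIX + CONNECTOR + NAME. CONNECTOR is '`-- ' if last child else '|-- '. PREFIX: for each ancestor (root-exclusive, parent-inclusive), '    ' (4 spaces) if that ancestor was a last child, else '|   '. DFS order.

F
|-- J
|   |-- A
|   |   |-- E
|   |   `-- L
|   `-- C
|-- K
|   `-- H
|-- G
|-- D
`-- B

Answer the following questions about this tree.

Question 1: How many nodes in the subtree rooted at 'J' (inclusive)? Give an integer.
Answer: 5

Derivation:
Subtree rooted at J contains: A, C, E, J, L
Count = 5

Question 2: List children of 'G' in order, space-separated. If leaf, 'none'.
Node G's children (from adjacency): (leaf)

Answer: none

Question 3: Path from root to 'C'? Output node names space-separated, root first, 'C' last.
Walk down from root: F -> J -> C

Answer: F J C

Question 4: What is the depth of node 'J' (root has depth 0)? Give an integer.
Answer: 1

Derivation:
Path from root to J: F -> J
Depth = number of edges = 1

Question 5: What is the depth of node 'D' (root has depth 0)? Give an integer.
Path from root to D: F -> D
Depth = number of edges = 1

Answer: 1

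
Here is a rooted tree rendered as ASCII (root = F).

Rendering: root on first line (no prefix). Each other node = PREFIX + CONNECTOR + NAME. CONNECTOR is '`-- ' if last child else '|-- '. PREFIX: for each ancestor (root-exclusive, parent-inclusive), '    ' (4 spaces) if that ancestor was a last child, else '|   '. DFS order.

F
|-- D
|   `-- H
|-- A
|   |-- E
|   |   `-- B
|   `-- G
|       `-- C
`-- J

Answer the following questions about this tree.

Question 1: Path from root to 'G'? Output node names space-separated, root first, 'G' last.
Walk down from root: F -> A -> G

Answer: F A G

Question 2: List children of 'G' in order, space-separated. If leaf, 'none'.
Answer: C

Derivation:
Node G's children (from adjacency): C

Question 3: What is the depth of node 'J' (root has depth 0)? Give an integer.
Path from root to J: F -> J
Depth = number of edges = 1

Answer: 1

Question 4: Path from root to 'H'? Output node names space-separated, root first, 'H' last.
Answer: F D H

Derivation:
Walk down from root: F -> D -> H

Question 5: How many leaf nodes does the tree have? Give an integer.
Leaves (nodes with no children): B, C, H, J

Answer: 4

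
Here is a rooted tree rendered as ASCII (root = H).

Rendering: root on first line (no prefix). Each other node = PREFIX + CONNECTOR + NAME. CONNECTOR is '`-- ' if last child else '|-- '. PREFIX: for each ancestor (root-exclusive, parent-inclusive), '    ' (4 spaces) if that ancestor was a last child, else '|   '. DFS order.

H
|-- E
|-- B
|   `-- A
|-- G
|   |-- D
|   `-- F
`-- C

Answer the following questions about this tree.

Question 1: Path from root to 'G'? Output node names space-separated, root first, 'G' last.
Answer: H G

Derivation:
Walk down from root: H -> G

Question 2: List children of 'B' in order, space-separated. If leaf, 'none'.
Node B's children (from adjacency): A

Answer: A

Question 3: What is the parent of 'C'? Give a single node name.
Scan adjacency: C appears as child of H

Answer: H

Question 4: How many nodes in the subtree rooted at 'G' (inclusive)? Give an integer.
Subtree rooted at G contains: D, F, G
Count = 3

Answer: 3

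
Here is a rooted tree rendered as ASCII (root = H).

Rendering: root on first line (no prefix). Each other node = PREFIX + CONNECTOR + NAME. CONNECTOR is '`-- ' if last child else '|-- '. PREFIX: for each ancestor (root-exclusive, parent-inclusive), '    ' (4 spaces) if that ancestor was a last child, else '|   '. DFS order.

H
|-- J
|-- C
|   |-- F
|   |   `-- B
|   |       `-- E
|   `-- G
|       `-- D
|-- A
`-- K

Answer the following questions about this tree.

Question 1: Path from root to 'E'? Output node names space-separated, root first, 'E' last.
Walk down from root: H -> C -> F -> B -> E

Answer: H C F B E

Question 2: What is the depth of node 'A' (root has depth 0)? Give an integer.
Answer: 1

Derivation:
Path from root to A: H -> A
Depth = number of edges = 1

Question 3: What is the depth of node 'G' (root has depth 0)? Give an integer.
Path from root to G: H -> C -> G
Depth = number of edges = 2

Answer: 2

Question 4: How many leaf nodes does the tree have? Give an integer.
Leaves (nodes with no children): A, D, E, J, K

Answer: 5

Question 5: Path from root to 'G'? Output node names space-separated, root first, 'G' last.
Answer: H C G

Derivation:
Walk down from root: H -> C -> G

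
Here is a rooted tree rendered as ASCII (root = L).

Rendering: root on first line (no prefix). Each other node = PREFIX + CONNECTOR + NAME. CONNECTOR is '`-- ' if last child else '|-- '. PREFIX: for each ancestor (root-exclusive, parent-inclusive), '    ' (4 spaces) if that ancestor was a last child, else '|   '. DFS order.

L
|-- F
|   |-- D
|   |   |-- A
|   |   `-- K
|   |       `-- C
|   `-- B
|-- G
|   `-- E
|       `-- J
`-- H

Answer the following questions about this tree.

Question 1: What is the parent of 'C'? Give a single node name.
Scan adjacency: C appears as child of K

Answer: K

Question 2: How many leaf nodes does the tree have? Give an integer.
Answer: 5

Derivation:
Leaves (nodes with no children): A, B, C, H, J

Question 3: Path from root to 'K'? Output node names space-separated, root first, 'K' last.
Walk down from root: L -> F -> D -> K

Answer: L F D K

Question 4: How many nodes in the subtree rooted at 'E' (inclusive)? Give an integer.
Subtree rooted at E contains: E, J
Count = 2

Answer: 2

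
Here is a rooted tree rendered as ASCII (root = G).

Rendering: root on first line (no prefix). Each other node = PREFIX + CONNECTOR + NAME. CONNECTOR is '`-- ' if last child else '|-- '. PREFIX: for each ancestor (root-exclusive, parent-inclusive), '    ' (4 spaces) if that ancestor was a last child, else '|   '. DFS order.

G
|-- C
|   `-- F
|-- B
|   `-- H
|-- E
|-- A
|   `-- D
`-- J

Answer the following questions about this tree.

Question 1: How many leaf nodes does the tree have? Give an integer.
Leaves (nodes with no children): D, E, F, H, J

Answer: 5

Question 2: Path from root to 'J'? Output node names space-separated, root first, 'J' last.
Walk down from root: G -> J

Answer: G J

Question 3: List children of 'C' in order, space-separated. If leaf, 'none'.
Answer: F

Derivation:
Node C's children (from adjacency): F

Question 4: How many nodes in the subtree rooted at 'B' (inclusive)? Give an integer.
Answer: 2

Derivation:
Subtree rooted at B contains: B, H
Count = 2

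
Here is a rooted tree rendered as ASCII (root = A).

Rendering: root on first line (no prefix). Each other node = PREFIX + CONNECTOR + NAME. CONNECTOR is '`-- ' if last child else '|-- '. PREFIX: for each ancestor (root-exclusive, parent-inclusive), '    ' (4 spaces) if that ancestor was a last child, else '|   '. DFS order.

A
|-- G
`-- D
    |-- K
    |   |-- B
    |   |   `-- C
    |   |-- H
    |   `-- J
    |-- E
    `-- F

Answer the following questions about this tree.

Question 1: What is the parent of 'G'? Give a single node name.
Scan adjacency: G appears as child of A

Answer: A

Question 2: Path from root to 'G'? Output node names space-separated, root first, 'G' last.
Answer: A G

Derivation:
Walk down from root: A -> G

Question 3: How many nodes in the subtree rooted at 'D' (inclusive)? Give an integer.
Subtree rooted at D contains: B, C, D, E, F, H, J, K
Count = 8

Answer: 8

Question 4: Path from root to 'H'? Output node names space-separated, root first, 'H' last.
Answer: A D K H

Derivation:
Walk down from root: A -> D -> K -> H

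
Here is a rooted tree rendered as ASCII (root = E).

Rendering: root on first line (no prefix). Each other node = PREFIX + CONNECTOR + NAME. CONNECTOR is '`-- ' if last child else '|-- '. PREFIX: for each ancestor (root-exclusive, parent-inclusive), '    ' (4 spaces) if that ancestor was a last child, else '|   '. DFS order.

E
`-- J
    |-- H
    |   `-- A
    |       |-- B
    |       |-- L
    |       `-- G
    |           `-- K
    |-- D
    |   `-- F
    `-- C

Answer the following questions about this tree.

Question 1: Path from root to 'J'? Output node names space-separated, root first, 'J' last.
Walk down from root: E -> J

Answer: E J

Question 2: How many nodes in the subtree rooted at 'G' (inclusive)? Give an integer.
Subtree rooted at G contains: G, K
Count = 2

Answer: 2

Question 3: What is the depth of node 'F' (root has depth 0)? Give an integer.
Answer: 3

Derivation:
Path from root to F: E -> J -> D -> F
Depth = number of edges = 3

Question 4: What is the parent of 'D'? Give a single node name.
Scan adjacency: D appears as child of J

Answer: J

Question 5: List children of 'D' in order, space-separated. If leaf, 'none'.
Answer: F

Derivation:
Node D's children (from adjacency): F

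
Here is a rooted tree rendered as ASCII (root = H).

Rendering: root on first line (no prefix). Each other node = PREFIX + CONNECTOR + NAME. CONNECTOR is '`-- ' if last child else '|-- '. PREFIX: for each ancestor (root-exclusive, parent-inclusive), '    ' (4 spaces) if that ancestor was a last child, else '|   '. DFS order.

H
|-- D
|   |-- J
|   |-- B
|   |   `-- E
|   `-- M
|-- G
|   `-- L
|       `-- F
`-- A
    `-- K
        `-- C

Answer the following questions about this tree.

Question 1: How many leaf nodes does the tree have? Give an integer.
Answer: 5

Derivation:
Leaves (nodes with no children): C, E, F, J, M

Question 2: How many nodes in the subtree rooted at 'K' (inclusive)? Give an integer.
Answer: 2

Derivation:
Subtree rooted at K contains: C, K
Count = 2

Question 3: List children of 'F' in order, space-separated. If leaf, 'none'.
Node F's children (from adjacency): (leaf)

Answer: none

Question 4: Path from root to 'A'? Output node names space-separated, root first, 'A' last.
Walk down from root: H -> A

Answer: H A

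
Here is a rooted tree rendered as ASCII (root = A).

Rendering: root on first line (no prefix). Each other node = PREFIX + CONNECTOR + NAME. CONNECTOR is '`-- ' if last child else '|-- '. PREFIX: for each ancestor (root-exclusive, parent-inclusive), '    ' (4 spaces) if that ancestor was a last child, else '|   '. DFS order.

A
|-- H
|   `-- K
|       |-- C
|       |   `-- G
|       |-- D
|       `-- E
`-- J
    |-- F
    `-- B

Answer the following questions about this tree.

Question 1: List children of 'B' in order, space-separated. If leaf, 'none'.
Node B's children (from adjacency): (leaf)

Answer: none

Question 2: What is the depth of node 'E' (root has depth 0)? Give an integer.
Path from root to E: A -> H -> K -> E
Depth = number of edges = 3

Answer: 3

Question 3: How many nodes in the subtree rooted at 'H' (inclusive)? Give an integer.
Subtree rooted at H contains: C, D, E, G, H, K
Count = 6

Answer: 6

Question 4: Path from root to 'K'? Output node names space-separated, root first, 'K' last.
Answer: A H K

Derivation:
Walk down from root: A -> H -> K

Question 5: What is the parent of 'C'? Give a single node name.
Answer: K

Derivation:
Scan adjacency: C appears as child of K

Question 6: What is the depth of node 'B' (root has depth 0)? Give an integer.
Path from root to B: A -> J -> B
Depth = number of edges = 2

Answer: 2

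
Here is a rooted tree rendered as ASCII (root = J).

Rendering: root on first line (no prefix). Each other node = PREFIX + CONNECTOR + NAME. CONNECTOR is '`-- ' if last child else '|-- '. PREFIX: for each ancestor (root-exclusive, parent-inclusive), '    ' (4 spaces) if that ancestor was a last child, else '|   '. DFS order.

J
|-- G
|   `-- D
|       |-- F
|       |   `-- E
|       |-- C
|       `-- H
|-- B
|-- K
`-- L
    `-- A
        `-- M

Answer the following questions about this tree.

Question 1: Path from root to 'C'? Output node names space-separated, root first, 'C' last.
Walk down from root: J -> G -> D -> C

Answer: J G D C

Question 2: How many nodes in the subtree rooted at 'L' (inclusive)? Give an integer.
Subtree rooted at L contains: A, L, M
Count = 3

Answer: 3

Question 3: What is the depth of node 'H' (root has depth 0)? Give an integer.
Path from root to H: J -> G -> D -> H
Depth = number of edges = 3

Answer: 3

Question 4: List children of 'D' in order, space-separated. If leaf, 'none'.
Answer: F C H

Derivation:
Node D's children (from adjacency): F, C, H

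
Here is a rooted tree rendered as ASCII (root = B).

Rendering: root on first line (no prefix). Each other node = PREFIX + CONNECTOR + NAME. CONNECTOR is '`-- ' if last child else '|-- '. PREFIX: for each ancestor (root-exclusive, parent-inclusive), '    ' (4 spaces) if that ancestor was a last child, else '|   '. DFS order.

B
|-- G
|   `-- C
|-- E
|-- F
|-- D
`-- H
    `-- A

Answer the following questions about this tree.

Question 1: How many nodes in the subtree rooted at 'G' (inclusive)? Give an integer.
Answer: 2

Derivation:
Subtree rooted at G contains: C, G
Count = 2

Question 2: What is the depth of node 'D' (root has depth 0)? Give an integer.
Path from root to D: B -> D
Depth = number of edges = 1

Answer: 1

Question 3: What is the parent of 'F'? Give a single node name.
Answer: B

Derivation:
Scan adjacency: F appears as child of B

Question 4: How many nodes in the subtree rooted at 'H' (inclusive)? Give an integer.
Subtree rooted at H contains: A, H
Count = 2

Answer: 2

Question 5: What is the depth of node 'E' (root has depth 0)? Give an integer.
Answer: 1

Derivation:
Path from root to E: B -> E
Depth = number of edges = 1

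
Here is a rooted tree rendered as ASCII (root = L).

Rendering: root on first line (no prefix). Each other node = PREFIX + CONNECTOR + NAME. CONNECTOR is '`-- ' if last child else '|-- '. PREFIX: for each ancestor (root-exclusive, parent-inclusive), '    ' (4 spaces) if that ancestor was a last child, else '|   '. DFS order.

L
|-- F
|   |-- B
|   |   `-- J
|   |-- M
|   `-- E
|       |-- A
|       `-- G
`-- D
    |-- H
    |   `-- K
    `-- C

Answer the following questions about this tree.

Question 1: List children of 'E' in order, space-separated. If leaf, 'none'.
Answer: A G

Derivation:
Node E's children (from adjacency): A, G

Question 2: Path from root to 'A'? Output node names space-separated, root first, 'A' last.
Answer: L F E A

Derivation:
Walk down from root: L -> F -> E -> A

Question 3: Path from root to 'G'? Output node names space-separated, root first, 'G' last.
Walk down from root: L -> F -> E -> G

Answer: L F E G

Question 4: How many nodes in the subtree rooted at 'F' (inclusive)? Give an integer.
Subtree rooted at F contains: A, B, E, F, G, J, M
Count = 7

Answer: 7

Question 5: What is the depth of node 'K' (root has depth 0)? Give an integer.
Answer: 3

Derivation:
Path from root to K: L -> D -> H -> K
Depth = number of edges = 3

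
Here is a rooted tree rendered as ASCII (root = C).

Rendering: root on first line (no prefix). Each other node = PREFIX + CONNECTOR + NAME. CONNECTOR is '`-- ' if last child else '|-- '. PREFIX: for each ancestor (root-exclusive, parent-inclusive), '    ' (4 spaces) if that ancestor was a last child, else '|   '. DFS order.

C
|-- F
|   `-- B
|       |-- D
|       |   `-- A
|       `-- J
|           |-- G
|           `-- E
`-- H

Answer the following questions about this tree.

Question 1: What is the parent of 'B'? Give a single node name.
Answer: F

Derivation:
Scan adjacency: B appears as child of F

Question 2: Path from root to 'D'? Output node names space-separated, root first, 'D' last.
Walk down from root: C -> F -> B -> D

Answer: C F B D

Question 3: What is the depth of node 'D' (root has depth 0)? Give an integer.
Path from root to D: C -> F -> B -> D
Depth = number of edges = 3

Answer: 3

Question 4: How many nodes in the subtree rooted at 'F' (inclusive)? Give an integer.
Answer: 7

Derivation:
Subtree rooted at F contains: A, B, D, E, F, G, J
Count = 7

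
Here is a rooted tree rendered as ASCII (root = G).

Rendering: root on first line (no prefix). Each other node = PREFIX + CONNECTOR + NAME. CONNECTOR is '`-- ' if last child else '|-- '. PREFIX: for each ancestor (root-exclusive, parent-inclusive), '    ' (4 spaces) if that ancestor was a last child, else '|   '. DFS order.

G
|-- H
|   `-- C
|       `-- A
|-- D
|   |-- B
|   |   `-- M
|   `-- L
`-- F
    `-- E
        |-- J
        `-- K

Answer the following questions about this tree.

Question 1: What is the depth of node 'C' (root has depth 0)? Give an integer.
Answer: 2

Derivation:
Path from root to C: G -> H -> C
Depth = number of edges = 2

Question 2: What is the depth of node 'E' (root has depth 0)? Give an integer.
Answer: 2

Derivation:
Path from root to E: G -> F -> E
Depth = number of edges = 2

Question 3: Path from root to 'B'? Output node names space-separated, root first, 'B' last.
Answer: G D B

Derivation:
Walk down from root: G -> D -> B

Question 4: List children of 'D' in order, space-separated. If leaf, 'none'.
Answer: B L

Derivation:
Node D's children (from adjacency): B, L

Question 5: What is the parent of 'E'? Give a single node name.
Scan adjacency: E appears as child of F

Answer: F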